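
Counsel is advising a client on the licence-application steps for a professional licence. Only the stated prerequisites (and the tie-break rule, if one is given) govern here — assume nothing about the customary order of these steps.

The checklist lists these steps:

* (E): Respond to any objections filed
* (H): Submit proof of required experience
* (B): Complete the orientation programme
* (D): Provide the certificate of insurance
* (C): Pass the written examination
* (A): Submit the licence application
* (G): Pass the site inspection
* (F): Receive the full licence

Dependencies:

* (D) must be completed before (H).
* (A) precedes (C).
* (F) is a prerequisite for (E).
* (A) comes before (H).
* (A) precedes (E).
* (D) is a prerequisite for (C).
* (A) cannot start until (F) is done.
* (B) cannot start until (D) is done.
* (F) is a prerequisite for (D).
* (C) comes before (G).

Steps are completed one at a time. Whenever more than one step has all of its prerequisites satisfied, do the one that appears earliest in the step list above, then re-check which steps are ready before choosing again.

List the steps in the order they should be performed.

(F), (D), (B), (A), (E), (H), (C), (G)

(F) is the only step with nothing outstanding, so it goes first.
Ready: (D) and (A). (D) is listed earlier → (D).
(B) now also ready, so the ready set is {(B), (A)}; (B) is listed earlier → (B).
(A) needed (F), now all done → (A).
Now (E), (H) and (C) have their prerequisites met. (E) is listed earlier, so (E) next.
(H) and (C) are both available; (H) is listed earlier → (H).
(C) needed (D) and (A), now all done → (C).
(G) needed (C), now all done → (G).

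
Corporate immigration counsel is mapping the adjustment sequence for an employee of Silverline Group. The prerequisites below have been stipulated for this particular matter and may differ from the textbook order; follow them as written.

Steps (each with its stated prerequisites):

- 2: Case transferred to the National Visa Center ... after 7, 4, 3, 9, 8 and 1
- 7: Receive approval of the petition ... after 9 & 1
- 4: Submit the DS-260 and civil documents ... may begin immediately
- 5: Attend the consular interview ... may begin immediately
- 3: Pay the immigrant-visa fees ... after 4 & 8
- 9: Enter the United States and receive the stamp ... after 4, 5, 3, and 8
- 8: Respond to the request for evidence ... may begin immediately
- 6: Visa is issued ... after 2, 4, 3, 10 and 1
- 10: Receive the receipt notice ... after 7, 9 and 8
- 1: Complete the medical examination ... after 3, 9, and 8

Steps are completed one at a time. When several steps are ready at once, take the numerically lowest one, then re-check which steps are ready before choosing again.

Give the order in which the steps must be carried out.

4, 5 and 8 have no prerequisites; 4 has the earlier label, so 4 is first.
5 and 8 are both available; 5 has the earlier label → 5.
Next only 8 has its prerequisites met → 8.
That leaves 3 as the only ready step → 3.
9 needed 3, 4, 5 and 8, now all done → 9.
1 is the only step now ready → 1.
Next only 7 has its prerequisites met → 7.
2 and 10 are both available; 2 has the earlier label → 2.
That leaves 10 as the only ready step → 10.
Next only 6 has its prerequisites met → 6.

4 5 8 3 9 1 7 2 10 6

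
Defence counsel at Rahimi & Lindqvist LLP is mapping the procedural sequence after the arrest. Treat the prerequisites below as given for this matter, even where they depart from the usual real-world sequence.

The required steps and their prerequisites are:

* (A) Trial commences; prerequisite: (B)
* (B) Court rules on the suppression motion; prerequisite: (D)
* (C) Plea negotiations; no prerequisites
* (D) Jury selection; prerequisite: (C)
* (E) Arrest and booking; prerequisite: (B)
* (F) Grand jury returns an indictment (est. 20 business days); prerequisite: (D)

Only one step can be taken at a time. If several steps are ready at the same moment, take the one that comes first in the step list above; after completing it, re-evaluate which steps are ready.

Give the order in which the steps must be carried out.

(C), (D), (B), (A), (E), (F)

(C) is the only step with nothing outstanding, so it goes first.
(D) needed (C), now all done → (D).
Now (B) and (F) have their prerequisites met. (B) is listed earlier, so (B) next.
(A), (E) and (F) are all available; (A) is listed earlier → (A).
(E) and (F) are both available; (E) is listed earlier → (E).
That leaves (F) as the only ready step → (F).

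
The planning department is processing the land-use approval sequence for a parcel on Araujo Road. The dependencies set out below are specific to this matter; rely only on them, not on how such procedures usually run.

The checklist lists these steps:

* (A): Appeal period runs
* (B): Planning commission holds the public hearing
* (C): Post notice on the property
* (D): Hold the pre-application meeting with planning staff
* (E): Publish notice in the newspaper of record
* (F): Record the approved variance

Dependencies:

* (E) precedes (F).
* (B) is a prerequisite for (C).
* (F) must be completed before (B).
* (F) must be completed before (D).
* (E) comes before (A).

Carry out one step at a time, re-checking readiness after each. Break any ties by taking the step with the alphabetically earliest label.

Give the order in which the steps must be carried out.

(E) (A) (F) (B) (C) (D)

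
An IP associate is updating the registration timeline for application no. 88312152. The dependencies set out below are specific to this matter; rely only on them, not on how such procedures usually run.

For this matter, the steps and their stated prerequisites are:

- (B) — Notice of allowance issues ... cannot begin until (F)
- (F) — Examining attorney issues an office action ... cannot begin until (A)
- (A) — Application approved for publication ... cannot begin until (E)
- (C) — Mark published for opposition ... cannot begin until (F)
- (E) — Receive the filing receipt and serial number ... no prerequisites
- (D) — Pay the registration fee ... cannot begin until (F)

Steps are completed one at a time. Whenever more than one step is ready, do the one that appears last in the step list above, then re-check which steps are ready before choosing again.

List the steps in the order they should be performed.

(E) is the only step with nothing outstanding, so it goes first.
Next only (A) has its prerequisites met → (A).
Next only (F) has its prerequisites met → (F).
Ready: (D), (C) and (B). (D) is listed later → (D).
Now (C) and (B) have their prerequisites met. (C) is listed later, so (C) next.
Next only (B) has its prerequisites met → (B).

(E) → (A) → (F) → (D) → (C) → (B)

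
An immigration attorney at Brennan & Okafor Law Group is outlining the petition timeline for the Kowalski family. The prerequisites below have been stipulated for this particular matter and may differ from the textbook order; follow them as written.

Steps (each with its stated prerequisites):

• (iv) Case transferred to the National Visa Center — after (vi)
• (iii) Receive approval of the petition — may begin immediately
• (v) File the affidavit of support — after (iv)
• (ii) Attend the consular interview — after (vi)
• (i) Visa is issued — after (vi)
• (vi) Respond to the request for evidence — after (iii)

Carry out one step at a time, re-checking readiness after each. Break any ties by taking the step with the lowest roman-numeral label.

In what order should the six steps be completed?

Only (iii) has no prerequisites, so it is first.
(vi) needed (iii), now all done → (vi).
Ready: (i), (ii) and (iv). (i) has the earlier label → (i).
Ready: (ii) and (iv). (ii) has the earlier label → (ii).
Next only (iv) has its prerequisites met → (iv).
That leaves (v) as the only ready step → (v).

(iii), (vi), (i), (ii), (iv), (v)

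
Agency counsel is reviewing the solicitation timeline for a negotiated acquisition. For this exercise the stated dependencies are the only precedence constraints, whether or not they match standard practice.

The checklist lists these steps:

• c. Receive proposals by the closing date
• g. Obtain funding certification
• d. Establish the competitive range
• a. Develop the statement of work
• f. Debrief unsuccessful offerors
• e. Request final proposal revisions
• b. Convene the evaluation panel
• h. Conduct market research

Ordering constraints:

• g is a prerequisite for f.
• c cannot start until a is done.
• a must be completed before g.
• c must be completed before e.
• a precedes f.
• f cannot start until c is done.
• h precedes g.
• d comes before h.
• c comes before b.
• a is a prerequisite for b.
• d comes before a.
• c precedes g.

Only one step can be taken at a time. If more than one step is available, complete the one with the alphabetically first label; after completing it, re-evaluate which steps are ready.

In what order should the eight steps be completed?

d → a → c → b → e → h → g → f

d has no prerequisites → d first.
Now a and h have their prerequisites met. a has the earlier label, so a next.
Ready: c and h. c has the earlier label → c.
b and e now also ready, so the ready set is {b, e, h}; b has the earlier label → b.
Now e and h have their prerequisites met. e has the earlier label, so e next.
h needed d, now all done → h.
That leaves g as the only ready step → g.
That leaves f as the only ready step → f.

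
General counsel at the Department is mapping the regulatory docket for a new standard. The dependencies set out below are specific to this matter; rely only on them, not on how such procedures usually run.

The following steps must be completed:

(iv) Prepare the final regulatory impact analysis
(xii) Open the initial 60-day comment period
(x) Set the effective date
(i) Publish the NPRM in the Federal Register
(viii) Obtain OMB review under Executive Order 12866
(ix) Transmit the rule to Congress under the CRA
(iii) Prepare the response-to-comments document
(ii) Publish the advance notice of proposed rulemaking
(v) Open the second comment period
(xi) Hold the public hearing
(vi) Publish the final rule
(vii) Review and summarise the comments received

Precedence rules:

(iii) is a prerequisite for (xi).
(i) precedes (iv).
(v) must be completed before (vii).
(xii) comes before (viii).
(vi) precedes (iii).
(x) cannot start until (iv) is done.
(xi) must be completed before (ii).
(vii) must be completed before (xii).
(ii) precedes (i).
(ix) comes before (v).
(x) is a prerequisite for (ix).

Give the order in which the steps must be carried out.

(vi), (iii), (xi), (ii), (i), (iv), (x), (ix), (v), (vii), (xii), (viii)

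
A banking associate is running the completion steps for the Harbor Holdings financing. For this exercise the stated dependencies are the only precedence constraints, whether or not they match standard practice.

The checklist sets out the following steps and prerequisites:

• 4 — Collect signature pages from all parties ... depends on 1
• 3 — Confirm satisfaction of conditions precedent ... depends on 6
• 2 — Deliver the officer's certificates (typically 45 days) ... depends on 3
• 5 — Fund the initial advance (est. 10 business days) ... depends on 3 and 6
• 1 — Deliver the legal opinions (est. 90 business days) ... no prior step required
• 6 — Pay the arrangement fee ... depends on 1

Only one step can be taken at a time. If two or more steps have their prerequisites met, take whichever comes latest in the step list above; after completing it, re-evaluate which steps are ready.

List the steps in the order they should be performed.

1 6 3 5 2 4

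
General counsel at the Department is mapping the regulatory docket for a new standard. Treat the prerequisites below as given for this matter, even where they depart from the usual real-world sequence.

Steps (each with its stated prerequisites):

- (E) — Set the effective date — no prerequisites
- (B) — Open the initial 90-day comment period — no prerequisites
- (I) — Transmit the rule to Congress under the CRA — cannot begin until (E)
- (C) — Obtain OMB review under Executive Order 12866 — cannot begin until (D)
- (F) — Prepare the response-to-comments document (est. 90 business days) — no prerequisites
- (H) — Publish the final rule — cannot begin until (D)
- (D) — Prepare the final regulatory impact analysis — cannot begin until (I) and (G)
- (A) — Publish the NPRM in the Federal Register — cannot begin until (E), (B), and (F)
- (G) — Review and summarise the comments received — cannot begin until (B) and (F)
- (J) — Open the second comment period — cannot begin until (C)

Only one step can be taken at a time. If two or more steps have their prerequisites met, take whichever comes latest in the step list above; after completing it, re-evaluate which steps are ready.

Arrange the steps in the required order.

(F), (B), (G), (E), (A), (I), (D), (H), (C), (J)

Nothing is required for (F), (B) and (E). (F) is listed later → (F) first.
Ready: (B) and (E). (B) is listed later → (B).
(G) now also ready, so the ready set is {(G), (E)}; (G) is listed later → (G).
That leaves (E) as the only ready step → (E).
Ready: (A) and (I). (A) is listed later → (A).
That leaves (I) as the only ready step → (I).
That leaves (D) as the only ready step → (D).
Now (H) and (C) have their prerequisites met. (H) is listed later, so (H) next.
Next only (C) has its prerequisites met → (C).
(J) needed (C), now all done → (J).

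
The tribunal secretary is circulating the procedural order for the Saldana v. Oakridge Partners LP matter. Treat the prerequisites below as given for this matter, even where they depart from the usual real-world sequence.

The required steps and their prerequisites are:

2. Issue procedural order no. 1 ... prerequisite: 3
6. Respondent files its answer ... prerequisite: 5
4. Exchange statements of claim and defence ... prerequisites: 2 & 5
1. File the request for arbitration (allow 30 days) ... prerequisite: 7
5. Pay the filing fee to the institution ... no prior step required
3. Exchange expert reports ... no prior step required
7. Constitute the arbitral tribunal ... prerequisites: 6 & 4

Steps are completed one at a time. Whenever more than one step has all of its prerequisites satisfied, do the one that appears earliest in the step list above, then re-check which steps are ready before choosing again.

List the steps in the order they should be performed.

5, 6, 3, 2, 4, 7, 1

5 and 3 have no prerequisites; 5 is listed earlier, so 5 is first.
Ready: 6 and 3. 6 is listed earlier → 6.
Next only 3 has its prerequisites met → 3.
That leaves 2 as the only ready step → 2.
4 is the only step now ready → 4.
7 needed 6 and 4, now all done → 7.
That leaves 1 as the only ready step → 1.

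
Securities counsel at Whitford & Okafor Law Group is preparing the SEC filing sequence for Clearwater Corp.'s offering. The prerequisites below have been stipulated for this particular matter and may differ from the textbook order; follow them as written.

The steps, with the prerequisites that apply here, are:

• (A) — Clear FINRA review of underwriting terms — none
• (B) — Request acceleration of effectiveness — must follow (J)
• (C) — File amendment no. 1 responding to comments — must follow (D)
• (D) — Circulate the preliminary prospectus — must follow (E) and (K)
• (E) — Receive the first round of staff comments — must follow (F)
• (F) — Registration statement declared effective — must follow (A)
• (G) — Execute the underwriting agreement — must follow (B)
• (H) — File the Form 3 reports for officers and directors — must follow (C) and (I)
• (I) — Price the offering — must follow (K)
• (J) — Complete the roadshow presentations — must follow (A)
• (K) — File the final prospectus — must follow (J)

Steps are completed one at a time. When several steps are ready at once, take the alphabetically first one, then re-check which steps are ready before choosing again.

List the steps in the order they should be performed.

(A) (F) (E) (J) (B) (G) (K) (D) (C) (I) (H)

Only (A) has no prerequisites, so it is first.
Ready: (F) and (J). (F) has the earlier label → (F).
(E) now also ready, so the ready set is {(E), (J)}; (E) has the earlier label → (E).
(J) is the only step now ready → (J).
Ready: (B) and (K). (B) has the earlier label → (B).
Now (G) and (K) have their prerequisites met. (G) has the earlier label, so (G) next.
That leaves (K) as the only ready step → (K).
Now (D) and (I) have their prerequisites met. (D) has the earlier label, so (D) next.
(C) now also ready, so the ready set is {(C), (I)}; (C) has the earlier label → (C).
That leaves (I) as the only ready step → (I).
(H) needed (C) and (I), now all done → (H).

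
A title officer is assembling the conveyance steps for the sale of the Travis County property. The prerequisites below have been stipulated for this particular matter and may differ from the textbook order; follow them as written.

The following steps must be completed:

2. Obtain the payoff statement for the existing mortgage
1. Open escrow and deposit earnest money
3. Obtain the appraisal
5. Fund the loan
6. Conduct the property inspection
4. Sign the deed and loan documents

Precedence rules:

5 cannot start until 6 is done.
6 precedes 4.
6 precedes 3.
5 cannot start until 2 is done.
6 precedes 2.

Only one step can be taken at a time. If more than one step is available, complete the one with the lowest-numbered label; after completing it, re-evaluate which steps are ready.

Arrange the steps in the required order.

1 → 6 → 2 → 3 → 4 → 5

Nothing is required for 1 and 6. 1 has the earlier label → 1 first.
6 is the only step now ready → 6.
Now 2, 3 and 4 have their prerequisites met. 2 has the earlier label, so 2 next.
5 now also ready, so the ready set is {3, 4, 5}; 3 has the earlier label → 3.
Now 4 and 5 have their prerequisites met. 4 has the earlier label, so 4 next.
Next only 5 has its prerequisites met → 5.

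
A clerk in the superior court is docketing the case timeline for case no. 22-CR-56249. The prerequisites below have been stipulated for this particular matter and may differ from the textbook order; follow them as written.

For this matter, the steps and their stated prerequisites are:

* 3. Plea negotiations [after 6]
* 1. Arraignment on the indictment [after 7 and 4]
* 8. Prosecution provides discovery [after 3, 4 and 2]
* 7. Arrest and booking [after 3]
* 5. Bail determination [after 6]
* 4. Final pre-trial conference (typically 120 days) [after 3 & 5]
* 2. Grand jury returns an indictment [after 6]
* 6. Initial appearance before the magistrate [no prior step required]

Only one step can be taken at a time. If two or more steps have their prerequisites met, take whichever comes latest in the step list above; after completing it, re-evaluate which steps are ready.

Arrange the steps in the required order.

6 → 2 → 5 → 3 → 4 → 7 → 8 → 1

6 is the only step with nothing outstanding, so it goes first.
Ready: 2, 5 and 3. 2 is listed later → 2.
Now 5 and 3 have their prerequisites met. 5 is listed later, so 5 next.
That leaves 3 as the only ready step → 3.
Now 4 and 7 have their prerequisites met. 4 is listed later, so 4 next.
8 now also ready, so the ready set is {7, 8}; 7 is listed later → 7.
Ready: 8 and 1. 8 is listed later → 8.
That leaves 1 as the only ready step → 1.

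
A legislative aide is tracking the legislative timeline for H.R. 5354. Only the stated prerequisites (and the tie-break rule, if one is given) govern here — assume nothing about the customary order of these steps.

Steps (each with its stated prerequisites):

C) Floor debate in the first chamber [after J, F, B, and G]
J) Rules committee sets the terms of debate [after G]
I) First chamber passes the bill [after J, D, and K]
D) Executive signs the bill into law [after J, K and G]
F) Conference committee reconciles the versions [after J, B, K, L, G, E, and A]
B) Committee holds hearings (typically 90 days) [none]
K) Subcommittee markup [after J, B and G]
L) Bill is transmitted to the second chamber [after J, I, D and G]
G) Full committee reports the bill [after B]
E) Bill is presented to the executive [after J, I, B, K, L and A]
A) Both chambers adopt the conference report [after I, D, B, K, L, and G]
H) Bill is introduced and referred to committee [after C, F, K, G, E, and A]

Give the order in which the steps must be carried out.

B, G, J, K, D, I, L, A, E, F, C, H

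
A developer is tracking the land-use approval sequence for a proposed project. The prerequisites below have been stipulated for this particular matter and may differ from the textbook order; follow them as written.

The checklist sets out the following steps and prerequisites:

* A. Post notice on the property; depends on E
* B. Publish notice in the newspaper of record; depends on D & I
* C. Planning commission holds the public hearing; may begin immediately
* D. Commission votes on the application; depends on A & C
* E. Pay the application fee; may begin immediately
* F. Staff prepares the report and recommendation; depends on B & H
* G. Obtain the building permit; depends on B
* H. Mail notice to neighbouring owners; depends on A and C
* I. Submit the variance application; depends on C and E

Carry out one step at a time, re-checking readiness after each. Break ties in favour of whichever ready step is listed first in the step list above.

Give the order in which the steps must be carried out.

Nothing is required for C and E. C is listed earlier → C first.
E is the only step now ready → E.
Now A and I have their prerequisites met. A is listed earlier, so A next.
Now D, H and I have their prerequisites met. D is listed earlier, so D next.
Ready: H and I. H is listed earlier → H.
I is the only step now ready → I.
B is the only step now ready → B.
Now F and G have their prerequisites met. F is listed earlier, so F next.
That leaves G as the only ready step → G.

C, E, A, D, H, I, B, F, G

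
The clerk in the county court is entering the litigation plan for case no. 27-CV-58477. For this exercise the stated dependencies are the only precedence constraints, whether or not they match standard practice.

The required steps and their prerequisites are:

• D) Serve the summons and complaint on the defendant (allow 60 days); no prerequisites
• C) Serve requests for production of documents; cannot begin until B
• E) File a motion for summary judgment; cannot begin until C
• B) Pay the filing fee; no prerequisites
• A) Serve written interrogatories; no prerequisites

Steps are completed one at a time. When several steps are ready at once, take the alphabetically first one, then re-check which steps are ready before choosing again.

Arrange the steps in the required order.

A B C D E

A, B and D have no prerequisites; A has the earlier label, so A is first.
B and D are both available; B has the earlier label → B.
C and D are both available; C has the earlier label → C.
E now also ready, so the ready set is {D, E}; D has the earlier label → D.
Next only E has its prerequisites met → E.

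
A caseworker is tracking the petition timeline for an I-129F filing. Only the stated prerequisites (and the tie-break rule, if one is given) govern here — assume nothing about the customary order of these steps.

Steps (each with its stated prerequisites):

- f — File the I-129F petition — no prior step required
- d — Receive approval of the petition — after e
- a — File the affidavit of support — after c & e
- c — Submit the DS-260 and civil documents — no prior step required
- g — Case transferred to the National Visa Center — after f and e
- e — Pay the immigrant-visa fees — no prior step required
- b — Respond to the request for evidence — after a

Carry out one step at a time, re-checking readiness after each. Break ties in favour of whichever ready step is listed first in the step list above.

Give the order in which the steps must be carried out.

f c e d a g b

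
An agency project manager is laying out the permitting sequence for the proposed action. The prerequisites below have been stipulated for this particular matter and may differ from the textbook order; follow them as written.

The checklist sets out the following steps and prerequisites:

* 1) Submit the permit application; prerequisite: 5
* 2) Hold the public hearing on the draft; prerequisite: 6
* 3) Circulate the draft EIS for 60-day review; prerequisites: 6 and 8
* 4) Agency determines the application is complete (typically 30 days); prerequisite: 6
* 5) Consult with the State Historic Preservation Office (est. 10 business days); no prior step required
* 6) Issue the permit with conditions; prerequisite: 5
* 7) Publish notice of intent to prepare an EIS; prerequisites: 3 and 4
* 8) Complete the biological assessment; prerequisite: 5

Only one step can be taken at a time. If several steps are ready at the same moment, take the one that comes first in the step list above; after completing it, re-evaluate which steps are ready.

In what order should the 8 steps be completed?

5 is the only step with nothing outstanding, so it goes first.
Now 1, 6 and 8 have their prerequisites met. 1 is listed earlier, so 1 next.
Ready: 6 and 8. 6 is listed earlier → 6.
Ready: 2, 4 and 8. 2 is listed earlier → 2.
Ready: 4 and 8. 4 is listed earlier → 4.
8 needed 5, now all done → 8.
Next only 3 has its prerequisites met → 3.
That leaves 7 as the only ready step → 7.

5 → 1 → 6 → 2 → 4 → 8 → 3 → 7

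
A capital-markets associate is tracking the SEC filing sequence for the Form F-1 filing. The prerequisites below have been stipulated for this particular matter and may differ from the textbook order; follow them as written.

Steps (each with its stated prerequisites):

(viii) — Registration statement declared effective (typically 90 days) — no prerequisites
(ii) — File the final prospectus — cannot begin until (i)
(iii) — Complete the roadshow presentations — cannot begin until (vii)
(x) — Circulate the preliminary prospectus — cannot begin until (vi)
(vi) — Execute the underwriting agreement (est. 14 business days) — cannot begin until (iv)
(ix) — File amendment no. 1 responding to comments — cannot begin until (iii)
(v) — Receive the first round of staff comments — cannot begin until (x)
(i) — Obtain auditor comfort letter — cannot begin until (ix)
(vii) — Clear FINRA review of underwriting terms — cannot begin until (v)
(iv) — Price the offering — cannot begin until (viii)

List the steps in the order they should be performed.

(viii) → (iv) → (vi) → (x) → (v) → (vii) → (iii) → (ix) → (i) → (ii)

Only (viii) has no prerequisites, so it is first.
(iv) needed (viii), now all done → (iv).
That leaves (vi) as the only ready step → (vi).
(x) needed (vi), now all done → (x).
That leaves (v) as the only ready step → (v).
That leaves (vii) as the only ready step → (vii).
(iii) is the only step now ready → (iii).
Next only (ix) has its prerequisites met → (ix).
(i) is the only step now ready → (i).
Next only (ii) has its prerequisites met → (ii).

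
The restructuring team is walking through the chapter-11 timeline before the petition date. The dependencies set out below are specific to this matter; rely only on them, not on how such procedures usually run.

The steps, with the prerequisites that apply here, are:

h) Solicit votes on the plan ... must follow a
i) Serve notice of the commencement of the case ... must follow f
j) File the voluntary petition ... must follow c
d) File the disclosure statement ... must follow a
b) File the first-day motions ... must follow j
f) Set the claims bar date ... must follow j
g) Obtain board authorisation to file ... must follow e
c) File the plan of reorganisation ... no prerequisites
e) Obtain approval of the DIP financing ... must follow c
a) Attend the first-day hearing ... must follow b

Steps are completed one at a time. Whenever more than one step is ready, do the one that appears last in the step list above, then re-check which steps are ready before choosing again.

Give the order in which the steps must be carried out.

c is the only step with nothing outstanding, so it goes first.
e and j are both available; e is listed later → e.
g now also ready, so the ready set is {g, j}; g is listed later → g.
j needed c, now all done → j.
Ready: f and b. f is listed later → f.
Now b and i have their prerequisites met. b is listed later, so b next.
a now also ready, so the ready set is {a, i}; a is listed later → a.
Ready: d, i and h. d is listed later → d.
Now i and h have their prerequisites met. i is listed later, so i next.
That leaves h as the only ready step → h.

c e g j f b a d i h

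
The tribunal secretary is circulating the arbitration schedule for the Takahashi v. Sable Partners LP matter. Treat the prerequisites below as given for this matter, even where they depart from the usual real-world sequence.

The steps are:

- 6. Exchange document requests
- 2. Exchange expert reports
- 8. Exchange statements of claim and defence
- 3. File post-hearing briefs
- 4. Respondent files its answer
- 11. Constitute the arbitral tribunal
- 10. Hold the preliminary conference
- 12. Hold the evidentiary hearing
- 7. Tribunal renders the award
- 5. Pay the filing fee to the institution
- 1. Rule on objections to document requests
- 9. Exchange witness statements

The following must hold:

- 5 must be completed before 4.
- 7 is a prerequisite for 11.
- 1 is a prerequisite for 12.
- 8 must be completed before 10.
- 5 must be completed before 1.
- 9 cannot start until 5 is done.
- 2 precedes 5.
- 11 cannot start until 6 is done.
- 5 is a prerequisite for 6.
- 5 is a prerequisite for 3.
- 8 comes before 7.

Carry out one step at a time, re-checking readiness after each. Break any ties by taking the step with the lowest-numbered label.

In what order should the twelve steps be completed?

2 → 5 → 1 → 3 → 4 → 6 → 8 → 7 → 9 → 10 → 11 → 12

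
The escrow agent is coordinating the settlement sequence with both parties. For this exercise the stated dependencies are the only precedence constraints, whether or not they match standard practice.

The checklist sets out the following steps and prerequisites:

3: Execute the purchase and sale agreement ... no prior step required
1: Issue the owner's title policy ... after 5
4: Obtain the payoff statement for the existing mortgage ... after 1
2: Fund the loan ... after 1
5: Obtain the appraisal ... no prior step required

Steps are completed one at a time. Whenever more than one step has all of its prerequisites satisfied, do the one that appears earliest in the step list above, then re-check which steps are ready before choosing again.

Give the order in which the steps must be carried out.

3 and 5 have no prerequisites; 3 is listed earlier, so 3 is first.
5 is the only step now ready → 5.
1 is the only step now ready → 1.
Ready: 4 and 2. 4 is listed earlier → 4.
2 needed 1, now all done → 2.

3, 5, 1, 4, 2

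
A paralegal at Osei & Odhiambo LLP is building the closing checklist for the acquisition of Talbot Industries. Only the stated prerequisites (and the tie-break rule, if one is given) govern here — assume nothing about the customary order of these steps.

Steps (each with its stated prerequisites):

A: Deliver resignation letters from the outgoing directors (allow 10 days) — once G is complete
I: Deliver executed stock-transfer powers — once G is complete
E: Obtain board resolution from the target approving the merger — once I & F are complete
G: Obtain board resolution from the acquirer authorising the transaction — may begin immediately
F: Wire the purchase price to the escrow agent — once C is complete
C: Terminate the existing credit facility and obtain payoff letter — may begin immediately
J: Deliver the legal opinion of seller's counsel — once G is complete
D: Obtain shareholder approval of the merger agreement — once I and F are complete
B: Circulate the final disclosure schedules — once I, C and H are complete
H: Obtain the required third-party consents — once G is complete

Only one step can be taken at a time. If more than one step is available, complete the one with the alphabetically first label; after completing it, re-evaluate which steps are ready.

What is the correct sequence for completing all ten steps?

Nothing is required for C and G. C has the earlier label → C first.
Now F and G have their prerequisites met. F has the earlier label, so F next.
That leaves G as the only ready step → G.
Ready: A, H, I and J. A has the earlier label → A.
H, I and J are all available; H has the earlier label → H.
Now I and J have their prerequisites met. I has the earlier label, so I next.
B, D and E now also ready, so the ready set is {B, D, E, J}; B has the earlier label → B.
D, E and J are all available; D has the earlier label → D.
Now E and J have their prerequisites met. E has the earlier label, so E next.
J needed G, now all done → J.

C, F, G, A, H, I, B, D, E, J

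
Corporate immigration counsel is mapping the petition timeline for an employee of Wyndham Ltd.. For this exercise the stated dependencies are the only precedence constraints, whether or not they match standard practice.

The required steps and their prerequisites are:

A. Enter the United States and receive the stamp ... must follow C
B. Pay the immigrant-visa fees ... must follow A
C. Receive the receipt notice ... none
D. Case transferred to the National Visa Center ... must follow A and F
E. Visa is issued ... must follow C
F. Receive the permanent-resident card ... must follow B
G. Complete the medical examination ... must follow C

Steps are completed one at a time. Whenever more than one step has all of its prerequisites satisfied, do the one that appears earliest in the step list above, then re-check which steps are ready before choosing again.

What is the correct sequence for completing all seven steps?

C A B E F D G

Only C has no prerequisites, so it is first.
Ready: A, E and G. A is listed earlier → A.
B, E and G are all available; B is listed earlier → B.
Now E, F and G have their prerequisites met. E is listed earlier, so E next.
Now F and G have their prerequisites met. F is listed earlier, so F next.
D and G are both available; D is listed earlier → D.
G is the only step now ready → G.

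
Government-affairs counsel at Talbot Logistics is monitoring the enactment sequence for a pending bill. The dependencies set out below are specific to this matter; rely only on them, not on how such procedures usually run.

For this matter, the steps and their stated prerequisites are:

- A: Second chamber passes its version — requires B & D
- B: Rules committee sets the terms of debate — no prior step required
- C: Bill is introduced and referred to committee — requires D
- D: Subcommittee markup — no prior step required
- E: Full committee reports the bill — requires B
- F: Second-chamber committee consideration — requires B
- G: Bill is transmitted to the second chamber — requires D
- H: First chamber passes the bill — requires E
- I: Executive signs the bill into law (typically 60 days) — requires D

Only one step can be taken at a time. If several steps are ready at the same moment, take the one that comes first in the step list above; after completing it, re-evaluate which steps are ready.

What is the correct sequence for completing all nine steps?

B → D → A → C → E → F → G → H → I

B and D have no prerequisites; B is listed earlier, so B is first.
E and F now also ready, so the ready set is {D, E, F}; D is listed earlier → D.
A, C, G and I now also ready, so the ready set is {A, C, E, F, G, I}; A is listed earlier → A.
C, E, F, G and I are all available; C is listed earlier → C.
Now E, F, G and I have their prerequisites met. E is listed earlier, so E next.
F, G, H and I are all available; F is listed earlier → F.
G, H and I are all available; G is listed earlier → G.
Now H and I have their prerequisites met. H is listed earlier, so H next.
That leaves I as the only ready step → I.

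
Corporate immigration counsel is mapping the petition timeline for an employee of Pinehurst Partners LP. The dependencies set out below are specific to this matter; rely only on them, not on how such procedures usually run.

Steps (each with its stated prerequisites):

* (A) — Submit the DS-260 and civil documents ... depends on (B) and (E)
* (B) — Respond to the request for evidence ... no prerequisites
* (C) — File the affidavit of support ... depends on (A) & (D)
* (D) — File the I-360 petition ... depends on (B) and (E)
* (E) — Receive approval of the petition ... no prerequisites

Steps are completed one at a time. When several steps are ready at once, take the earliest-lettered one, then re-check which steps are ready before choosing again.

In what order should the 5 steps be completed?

(B) and (E) have no prerequisites; (B) has the earlier label, so (B) is first.
(E) is the only step now ready → (E).
Now (A) and (D) have their prerequisites met. (A) has the earlier label, so (A) next.
(D) needed (B) and (E), now all done → (D).
Next only (C) has its prerequisites met → (C).

(B), (E), (A), (D), (C)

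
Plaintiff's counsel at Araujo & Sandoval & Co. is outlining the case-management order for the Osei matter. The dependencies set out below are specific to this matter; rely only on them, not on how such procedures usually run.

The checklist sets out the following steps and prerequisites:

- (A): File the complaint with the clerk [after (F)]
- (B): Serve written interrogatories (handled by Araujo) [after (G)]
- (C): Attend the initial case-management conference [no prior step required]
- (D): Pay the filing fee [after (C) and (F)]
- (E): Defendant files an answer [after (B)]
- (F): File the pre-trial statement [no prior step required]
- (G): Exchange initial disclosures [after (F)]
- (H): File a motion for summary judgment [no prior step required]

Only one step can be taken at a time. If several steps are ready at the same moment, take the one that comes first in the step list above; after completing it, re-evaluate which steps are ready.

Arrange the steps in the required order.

(C), (F), (A), (D), (G), (B), (E), (H)

Nothing is required for (C), (F) and (H). (C) is listed earlier → (C) first.
Ready: (F) and (H). (F) is listed earlier → (F).
(A), (D) and (G) now also ready, so the ready set is {(A), (D), (G), (H)}; (A) is listed earlier → (A).
(D), (G) and (H) are all available; (D) is listed earlier → (D).
Now (G) and (H) have their prerequisites met. (G) is listed earlier, so (G) next.
Ready: (B) and (H). (B) is listed earlier → (B).
(E) and (H) are both available; (E) is listed earlier → (E).
(H) is the only step now ready → (H).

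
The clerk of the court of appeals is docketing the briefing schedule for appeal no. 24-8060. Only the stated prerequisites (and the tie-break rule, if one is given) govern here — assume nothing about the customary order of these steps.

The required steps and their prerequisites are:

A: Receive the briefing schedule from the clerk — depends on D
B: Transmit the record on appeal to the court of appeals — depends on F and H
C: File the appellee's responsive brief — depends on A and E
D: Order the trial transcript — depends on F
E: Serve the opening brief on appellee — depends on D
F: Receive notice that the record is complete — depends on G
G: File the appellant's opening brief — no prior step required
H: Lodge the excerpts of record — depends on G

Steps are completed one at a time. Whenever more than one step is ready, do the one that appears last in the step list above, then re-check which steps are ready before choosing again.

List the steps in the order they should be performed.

G, H, F, D, E, B, A, C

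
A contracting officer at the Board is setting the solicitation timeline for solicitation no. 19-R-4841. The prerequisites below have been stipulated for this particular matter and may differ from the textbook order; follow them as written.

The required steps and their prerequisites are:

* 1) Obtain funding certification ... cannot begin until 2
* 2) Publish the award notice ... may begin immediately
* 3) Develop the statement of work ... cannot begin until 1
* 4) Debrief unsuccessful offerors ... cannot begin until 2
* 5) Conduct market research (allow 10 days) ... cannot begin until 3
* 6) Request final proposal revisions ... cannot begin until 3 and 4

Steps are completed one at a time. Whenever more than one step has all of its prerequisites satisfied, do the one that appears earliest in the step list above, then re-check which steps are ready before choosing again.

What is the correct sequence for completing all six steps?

2 1 3 4 5 6

Only 2 has no prerequisites, so it is first.
Now 1 and 4 have their prerequisites met. 1 is listed earlier, so 1 next.
3 now also ready, so the ready set is {3, 4}; 3 is listed earlier → 3.
Ready: 4 and 5. 4 is listed earlier → 4.
5 and 6 are both available; 5 is listed earlier → 5.
That leaves 6 as the only ready step → 6.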